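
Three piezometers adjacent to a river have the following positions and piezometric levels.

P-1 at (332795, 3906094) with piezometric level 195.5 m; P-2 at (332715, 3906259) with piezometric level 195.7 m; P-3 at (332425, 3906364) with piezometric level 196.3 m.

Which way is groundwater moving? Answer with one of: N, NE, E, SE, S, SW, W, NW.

With h = a·x + b·y + c and P-1 as origin, the differences give:
  (-80)·a + 165·b = +0.2
  (-370)·a + 270·b = +0.8
Eliminate b (×270 and ×165, subtract): 39450·a = -78.00 → a = ∂h/∂x = -0.001977
Back-substitute: b = ∂h/∂y = +0.0002535.
Flow = −∇h = (+0.001977 east, -0.0002535 north), which points east.

E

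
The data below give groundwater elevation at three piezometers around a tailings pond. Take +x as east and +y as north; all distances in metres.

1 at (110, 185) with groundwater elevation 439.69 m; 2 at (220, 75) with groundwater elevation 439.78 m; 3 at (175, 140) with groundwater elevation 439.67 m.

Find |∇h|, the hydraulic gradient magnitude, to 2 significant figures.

0.0046

Differences from 1: to 2 (Δx, Δy, Δh) = (110, -110, +0.09); to 3 = (65, -45, -0.02).
Determinant of the coordinate differences = 110·(-45) − 65·(-110) = 2200.
∂h/∂x = [(+0.09)·(-45) − (-0.02)·(-110)] / 2200 = -0.002841
∂h/∂y = [110·(-0.02) − 65·(+0.09)] / 2200 = -0.003659
|∇h| = √(-0.002841² + -0.003659²) = 0.004632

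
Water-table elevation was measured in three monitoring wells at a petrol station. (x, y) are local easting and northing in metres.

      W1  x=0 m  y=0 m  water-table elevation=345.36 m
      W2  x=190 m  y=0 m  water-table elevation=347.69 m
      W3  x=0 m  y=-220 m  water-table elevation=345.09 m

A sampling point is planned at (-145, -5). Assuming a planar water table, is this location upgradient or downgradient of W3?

downgradient

∂h/∂x = (347.69 − 345.36) / (190 − 0) = +0.01226
∂h/∂y = (345.09 − 345.36) / (-220 − 0) = +0.001227
Head at (-145, -5) = 345.36 + (+0.01226)·(-145) + (+0.001227)·(-5) = 343.58 m.
That is lower than the 345.09 m at W3, so the point is downgradient.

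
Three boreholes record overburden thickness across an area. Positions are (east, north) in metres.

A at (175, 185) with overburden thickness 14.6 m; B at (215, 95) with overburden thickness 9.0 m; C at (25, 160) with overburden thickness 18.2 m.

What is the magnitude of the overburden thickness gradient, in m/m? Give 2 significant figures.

0.058 m/m

With d = a·x + b·y + c and A as origin, the differences give:
  40·a + (-90)·b = -5.6
  (-150)·a + (-25)·b = +3.6
Eliminate b (×(-25) and ×(-90), subtract): -14500·a = 464.00 → a = ∂d/∂x = -0.03200
Back-substitute: b = ∂d/∂y = +0.04800.
|∇f| = √(-0.03200² + 0.04800²) = 0.05769 m/m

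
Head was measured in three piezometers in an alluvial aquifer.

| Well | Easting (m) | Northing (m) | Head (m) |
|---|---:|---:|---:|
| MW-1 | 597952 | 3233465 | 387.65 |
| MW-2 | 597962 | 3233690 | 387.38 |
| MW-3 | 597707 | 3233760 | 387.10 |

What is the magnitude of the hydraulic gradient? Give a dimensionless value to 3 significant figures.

0.00145

Taking MW-1 as reference: MW-2−MW-1 = (10, 225, -0.27); MW-3−MW-1 = (-245, 295, -0.55).
Solve a·Δx + b·Δy = Δh: det = 10·295 − (-245)·225 = 58075.
∂h/∂x = [(-0.27)·295 − (-0.55)·225] / 58075 = +0.0007594
∂h/∂y = [10·(-0.55) − (-245)·(-0.27)] / 58075 = -0.001234
|∇h| = √(0.0007594² + -0.001234²) = 0.001449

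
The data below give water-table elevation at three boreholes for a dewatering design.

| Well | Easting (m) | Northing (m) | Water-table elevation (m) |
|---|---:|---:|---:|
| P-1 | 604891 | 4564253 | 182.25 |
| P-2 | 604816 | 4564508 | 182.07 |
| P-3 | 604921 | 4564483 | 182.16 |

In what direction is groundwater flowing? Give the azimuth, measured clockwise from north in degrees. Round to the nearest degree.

303°

Differences from P-1: to P-2 (Δx, Δy, Δh) = (-75, 255, -0.18); to P-3 = (30, 230, -0.09).
Determinant of the coordinate differences = (-75)·230 − 30·255 = -24900.
∂h/∂x = [(-0.18)·230 − (-0.09)·255] / -24900 = +0.0007410
∂h/∂y = [(-75)·(-0.09) − 30·(-0.18)] / -24900 = -0.0004880
Flow direction (−∇h) has components (-0.0007410 E, +0.0004880 N).
Azimuth = atan2(E, N) = atan2(-0.0007410, +0.0004880) = 303.4° ≈ 303°.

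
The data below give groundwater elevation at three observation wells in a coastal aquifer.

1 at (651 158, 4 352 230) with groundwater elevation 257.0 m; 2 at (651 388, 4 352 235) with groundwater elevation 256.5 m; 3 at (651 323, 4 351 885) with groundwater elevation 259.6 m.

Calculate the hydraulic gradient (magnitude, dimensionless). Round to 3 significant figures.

0.00872

Differences from 1: to 2 (Δx, Δy, Δh) = (230, 5, -0.5); to 3 = (165, -345, +2.6).
Solve a·Δx + b·Δy = Δh: det = 230·(-345) − 165·5 = -80175.
∂h/∂x = [(-0.5)·(-345) − (+2.6)·5] / -80175 = -0.001989
∂h/∂y = [230·(+2.6) − 165·(-0.5)] / -80175 = -0.008488
|∇h| = √(-0.001989² + -0.008488²) = 0.008718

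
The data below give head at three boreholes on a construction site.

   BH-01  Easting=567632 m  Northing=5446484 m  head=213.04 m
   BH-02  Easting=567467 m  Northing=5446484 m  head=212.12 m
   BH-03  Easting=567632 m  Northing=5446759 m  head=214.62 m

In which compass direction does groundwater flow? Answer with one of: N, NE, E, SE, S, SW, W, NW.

SW

∂h/∂x = (212.12 − 213.04) / (567467 − 567632) = +0.005576
∂h/∂y = (214.62 − 213.04) / (5446759 − 5446484) = +0.005745
Flow = −∇h = (-0.005576 east, -0.005745 north), which points southwest.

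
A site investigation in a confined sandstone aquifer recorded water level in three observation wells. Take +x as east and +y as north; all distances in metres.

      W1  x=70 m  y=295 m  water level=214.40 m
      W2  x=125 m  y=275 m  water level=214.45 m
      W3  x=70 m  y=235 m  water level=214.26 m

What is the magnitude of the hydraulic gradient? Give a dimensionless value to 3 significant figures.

With h = a·x + b·y + c and W1 as origin, the differences give:
  55·a + (-20)·b = +0.05
  0·a + (-60)·b = -0.14
Eliminate b (×(-60) and ×(-20), subtract): -3300·a = -5.800 → a = ∂h/∂x = +0.001758
Back-substitute: b = ∂h/∂y = +0.002333.
|∇h| = √(0.001758² + 0.002333²) = 0.002921

0.00292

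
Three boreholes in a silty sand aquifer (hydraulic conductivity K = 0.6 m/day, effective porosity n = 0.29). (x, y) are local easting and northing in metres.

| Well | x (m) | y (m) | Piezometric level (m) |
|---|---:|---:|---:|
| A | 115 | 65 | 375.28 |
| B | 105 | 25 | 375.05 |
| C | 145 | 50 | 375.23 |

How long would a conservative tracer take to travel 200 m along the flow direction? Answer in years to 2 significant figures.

47 years

Three-point gradient (reference A): Δ to B = (-10, -40, -0.23), Δ to C = (30, -15, -0.05).
∂h/∂x = +0.001074, ∂h/∂y = +0.005481 (det = 1350).
|∇h| = √(0.001074² + 0.005481²) = 0.005585
Seepage velocity v = K·i/n = 0.6 × 0.005585 / 0.29 = 0.01156 m/day.
t = 200 / 0.01156 = 1.73e+04 days = 47.4 years.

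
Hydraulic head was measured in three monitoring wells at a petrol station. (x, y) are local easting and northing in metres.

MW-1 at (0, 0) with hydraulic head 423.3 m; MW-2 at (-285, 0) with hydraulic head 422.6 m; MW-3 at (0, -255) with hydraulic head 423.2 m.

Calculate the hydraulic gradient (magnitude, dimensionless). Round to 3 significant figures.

∂h/∂x = (422.6 − 423.3) / (-285 − 0) = +0.002456
∂h/∂y = (423.2 − 423.3) / (-255 − 0) = +0.0003922
|∇h| = √(0.002456² + 0.0003922²) = 0.002487

0.00249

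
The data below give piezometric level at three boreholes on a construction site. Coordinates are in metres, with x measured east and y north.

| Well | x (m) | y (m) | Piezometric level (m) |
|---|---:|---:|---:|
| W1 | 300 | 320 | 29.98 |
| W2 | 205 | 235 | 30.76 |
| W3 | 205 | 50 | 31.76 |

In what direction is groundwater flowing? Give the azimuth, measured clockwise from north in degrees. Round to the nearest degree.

032°

Three-point gradient (reference W1): Δ to W2 = (-95, -85, +0.78), Δ to W3 = (-95, -270, +1.78).
∂h/∂x = -0.003374, ∂h/∂y = -0.005405 (det = 17575).
Flow direction (−∇h) has components (+0.003374 E, +0.005405 N).
Azimuth = atan2(E, N) = atan2(+0.003374, +0.005405) = 32.0° ≈ 032°.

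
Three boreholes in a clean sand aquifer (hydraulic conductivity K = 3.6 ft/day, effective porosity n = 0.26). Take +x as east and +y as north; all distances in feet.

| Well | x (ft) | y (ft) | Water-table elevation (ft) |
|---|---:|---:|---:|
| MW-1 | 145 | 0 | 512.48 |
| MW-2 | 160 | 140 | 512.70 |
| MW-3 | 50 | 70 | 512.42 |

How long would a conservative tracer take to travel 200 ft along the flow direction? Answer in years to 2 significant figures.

18 years

With h = a·x + b·y + c and MW-1 as origin, the differences give:
  15·a + 140·b = +0.22
  (-95)·a + 70·b = -0.06
Eliminate b (×70 and ×140, subtract): 14350·a = 23.800 → a = ∂h/∂x = +0.001659
Back-substitute: b = ∂h/∂y = +0.001394.
|∇h| = √(0.001659² + 0.001394²) = 0.002167
Seepage velocity v = K·i/n = 3.6 × 0.002167 / 0.26 = 0.03 ft/day.
t = 200 / 0.03 = 6667 days = 18.3 years.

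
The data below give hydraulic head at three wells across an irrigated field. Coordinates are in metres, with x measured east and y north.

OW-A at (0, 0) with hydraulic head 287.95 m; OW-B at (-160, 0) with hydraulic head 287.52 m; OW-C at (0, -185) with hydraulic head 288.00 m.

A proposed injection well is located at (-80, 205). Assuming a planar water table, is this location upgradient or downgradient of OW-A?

downgradient

∂h/∂x = (287.52 − 287.95) / (-160 − 0) = +0.002688
∂h/∂y = (288.00 − 287.95) / (-185 − 0) = -0.0002703
Head at (-80, 205) = 287.95 + (+0.002688)·(-80) + (-0.0002703)·(205) = 287.68 m.
That is lower than the 287.95 m at OW-A, so the point is downgradient.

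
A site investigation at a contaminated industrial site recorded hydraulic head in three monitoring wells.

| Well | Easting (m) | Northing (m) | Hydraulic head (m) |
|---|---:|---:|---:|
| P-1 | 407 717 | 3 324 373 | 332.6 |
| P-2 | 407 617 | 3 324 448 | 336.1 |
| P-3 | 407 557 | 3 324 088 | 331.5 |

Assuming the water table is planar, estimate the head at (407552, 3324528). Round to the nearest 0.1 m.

Taking P-1 as reference: P-2−P-1 = (-100, 75, +3.5); P-3−P-1 = (-160, -285, -1.1).
Determinant of the coordinate differences = (-100)·(-285) − (-160)·75 = 40500.
∂h/∂x = [(+3.5)·(-285) − (-1.1)·75] / 40500 = -0.02259
∂h/∂y = [(-100)·(-1.1) − (-160)·(+3.5)] / 40500 = +0.01654
h(407552, 3324528) = 332.6 + (-0.02259)·(-165) + (+0.01654)·(155) = 332.6 +3.728 +2.564 = 338.892 m.

338.9 m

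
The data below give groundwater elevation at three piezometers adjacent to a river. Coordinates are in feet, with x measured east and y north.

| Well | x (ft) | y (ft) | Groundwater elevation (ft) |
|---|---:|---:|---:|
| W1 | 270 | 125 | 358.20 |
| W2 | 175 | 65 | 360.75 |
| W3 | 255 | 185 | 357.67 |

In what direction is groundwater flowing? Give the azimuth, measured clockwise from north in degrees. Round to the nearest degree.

054°

Differences from W1: to W2 (Δx, Δy, Δh) = (-95, -60, +2.55); to W3 = (-15, 60, -0.53).
Solve a·Δx + b·Δy = Δh: det = (-95)·60 − (-15)·(-60) = -6600.
∂h/∂x = [(+2.55)·60 − (-0.53)·(-60)] / -6600 = -0.01836
∂h/∂y = [(-95)·(-0.53) − (-15)·(+2.55)] / -6600 = -0.01342
Flow direction (−∇h) has components (+0.01836 E, +0.01342 N).
Azimuth = atan2(E, N) = atan2(+0.01836, +0.01342) = 53.8° ≈ 054°.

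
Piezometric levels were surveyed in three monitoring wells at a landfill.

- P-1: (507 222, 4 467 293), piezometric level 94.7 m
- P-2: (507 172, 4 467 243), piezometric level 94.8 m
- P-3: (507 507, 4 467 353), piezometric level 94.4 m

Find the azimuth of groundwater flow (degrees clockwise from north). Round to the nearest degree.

Differences from P-1: to P-2 (Δx, Δy, Δh) = (-50, -50, +0.1); to P-3 = (285, 60, -0.3).
Solve a·Δx + b·Δy = Δh: det = (-50)·60 − 285·(-50) = 11250.
∂h/∂x = [(+0.1)·60 − (-0.3)·(-50)] / 11250 = -0.0008000
∂h/∂y = [(-50)·(-0.3) − 285·(+0.1)] / 11250 = -0.001200
Flow direction (−∇h) has components (+0.0008000 E, +0.001200 N).
Azimuth = atan2(E, N) = atan2(+0.0008000, +0.001200) = 33.7° ≈ 034°.

034°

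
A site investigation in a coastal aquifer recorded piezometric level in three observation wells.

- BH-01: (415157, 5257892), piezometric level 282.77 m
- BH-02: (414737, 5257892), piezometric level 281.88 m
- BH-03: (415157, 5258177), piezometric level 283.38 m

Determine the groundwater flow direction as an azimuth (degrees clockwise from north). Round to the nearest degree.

225°

∂h/∂x = (281.88 − 282.77) / (414737 − 415157) = +0.002119
∂h/∂y = (283.38 − 282.77) / (5258177 − 5257892) = +0.002140
Flow direction (−∇h) has components (-0.002119 E, -0.002140 N).
Azimuth = atan2(E, N) = atan2(-0.002119, -0.002140) = 224.7° ≈ 225°.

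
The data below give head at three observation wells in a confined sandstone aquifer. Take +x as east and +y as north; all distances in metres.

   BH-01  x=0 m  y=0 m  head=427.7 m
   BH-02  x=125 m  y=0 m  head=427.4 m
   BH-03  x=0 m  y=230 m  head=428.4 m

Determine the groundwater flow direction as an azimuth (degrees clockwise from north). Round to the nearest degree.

∂h/∂x = (427.4 − 427.7) / (125 − 0) = -0.002400
∂h/∂y = (428.4 − 427.7) / (230 − 0) = +0.003043
Flow direction (−∇h) has components (+0.002400 E, -0.003043 N).
Azimuth = atan2(E, N) = atan2(+0.002400, -0.003043) = 141.7° ≈ 142°.

142°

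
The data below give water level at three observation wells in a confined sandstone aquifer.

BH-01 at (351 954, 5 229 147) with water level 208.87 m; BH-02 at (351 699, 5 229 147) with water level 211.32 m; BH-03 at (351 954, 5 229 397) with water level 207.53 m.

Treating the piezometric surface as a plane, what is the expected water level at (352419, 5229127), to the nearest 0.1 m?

204.5 m

∂h/∂x = (211.32 − 208.87) / (351699 − 351954) = -0.009608
∂h/∂y = (207.53 − 208.87) / (5229397 − 5229147) = -0.005360
h(352419, 5229127) = 208.87 + (-0.009608)·(465) + (-0.005360)·(-20) = 208.87 -4.468 +0.107 = 204.510 m.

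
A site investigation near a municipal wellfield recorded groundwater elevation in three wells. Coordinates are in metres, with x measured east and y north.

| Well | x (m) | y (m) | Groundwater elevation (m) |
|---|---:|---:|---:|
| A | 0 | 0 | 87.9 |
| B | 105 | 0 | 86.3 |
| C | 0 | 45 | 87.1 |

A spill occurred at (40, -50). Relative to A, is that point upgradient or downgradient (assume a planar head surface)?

upgradient

∂h/∂x = (86.3 − 87.9) / (105 − 0) = -0.01524
∂h/∂y = (87.1 − 87.9) / (45 − 0) = -0.01778
Head at (40, -50) = 87.9 + (-0.01524)·(40) + (-0.01778)·(-50) = 88.18 m.
That is higher than the 87.9 m at A, so the point is upgradient.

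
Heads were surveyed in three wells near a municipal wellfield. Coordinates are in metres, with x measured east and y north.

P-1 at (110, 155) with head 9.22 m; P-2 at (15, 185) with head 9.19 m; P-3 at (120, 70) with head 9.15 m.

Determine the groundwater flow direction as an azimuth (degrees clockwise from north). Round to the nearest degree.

214°

Taking P-1 as reference: P-2−P-1 = (-95, 30, -0.03); P-3−P-1 = (10, -85, -0.07).
Determinant of the coordinate differences = (-95)·(-85) − 10·30 = 7775.
∂h/∂x = [(-0.03)·(-85) − (-0.07)·30] / 7775 = +0.0005981
∂h/∂y = [(-95)·(-0.07) − 10·(-0.03)] / 7775 = +0.0008939
Flow direction (−∇h) has components (-0.0005981 E, -0.0008939 N).
Azimuth = atan2(E, N) = atan2(-0.0005981, -0.0008939) = 213.8° ≈ 214°.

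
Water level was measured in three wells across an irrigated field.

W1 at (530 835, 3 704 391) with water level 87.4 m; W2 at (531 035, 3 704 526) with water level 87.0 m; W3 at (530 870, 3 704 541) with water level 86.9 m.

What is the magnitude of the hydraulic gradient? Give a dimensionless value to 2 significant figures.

Taking W1 as reference: W2−W1 = (200, 135, -0.4); W3−W1 = (35, 150, -0.5).
Determinant of the coordinate differences = 200·150 − 35·135 = 25275.
∂h/∂x = [(-0.4)·150 − (-0.5)·135] / 25275 = +0.0002967
∂h/∂y = [200·(-0.5) − 35·(-0.4)] / 25275 = -0.003403
|∇h| = √(0.0002967² + -0.003403²) = 0.003416

0.0034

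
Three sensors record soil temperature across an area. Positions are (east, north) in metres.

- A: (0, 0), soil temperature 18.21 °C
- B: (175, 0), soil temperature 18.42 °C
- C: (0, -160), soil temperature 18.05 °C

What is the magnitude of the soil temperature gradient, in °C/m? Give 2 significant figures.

∂T/∂x = (18.42 − 18.21) / (175 − 0) = +0.001200
∂T/∂y = (18.05 − 18.21) / (-160 − 0) = +0.001000
|∇f| = √(0.001200² + 0.001000²) = 0.001562 °C/m

0.0016 °C/m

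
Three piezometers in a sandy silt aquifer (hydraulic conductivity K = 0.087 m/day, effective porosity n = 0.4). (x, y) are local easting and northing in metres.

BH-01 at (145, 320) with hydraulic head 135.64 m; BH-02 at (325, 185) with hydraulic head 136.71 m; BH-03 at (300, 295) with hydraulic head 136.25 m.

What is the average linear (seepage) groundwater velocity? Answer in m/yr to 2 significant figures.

0.38 m/yr

Three-point gradient (reference BH-01): Δ to BH-02 = (180, -135, +1.07), Δ to BH-03 = (155, -25, +0.61).
∂h/∂x = +0.003385, ∂h/∂y = -0.003412 (det = 16425).
|∇h| = √(0.003385² + -0.003412²) = 0.004806
Seepage velocity v = K·i/n = 0.087 × 0.004806 / 0.4 = 0.001045 m/day = 0.3817 m/yr.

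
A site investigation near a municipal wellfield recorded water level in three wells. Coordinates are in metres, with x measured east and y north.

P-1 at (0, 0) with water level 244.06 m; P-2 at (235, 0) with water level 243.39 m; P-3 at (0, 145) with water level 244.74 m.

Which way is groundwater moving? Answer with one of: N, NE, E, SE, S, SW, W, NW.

∂h/∂x = (243.39 − 244.06) / (235 − 0) = -0.002851
∂h/∂y = (244.74 − 244.06) / (145 − 0) = +0.004690
Flow = −∇h = (+0.002851 east, -0.004690 north), which points southeast.

SE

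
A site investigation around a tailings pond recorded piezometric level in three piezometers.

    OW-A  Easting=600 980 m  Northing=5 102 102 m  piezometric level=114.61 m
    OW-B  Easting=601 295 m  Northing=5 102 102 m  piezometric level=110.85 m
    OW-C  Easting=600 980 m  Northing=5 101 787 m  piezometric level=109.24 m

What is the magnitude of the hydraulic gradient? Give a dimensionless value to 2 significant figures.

0.021

∂h/∂x = (110.85 − 114.61) / (601295 − 600980) = -0.01194
∂h/∂y = (109.24 − 114.61) / (5101787 − 5102102) = +0.01705
|∇h| = √(-0.01194² + 0.01705²) = 0.02082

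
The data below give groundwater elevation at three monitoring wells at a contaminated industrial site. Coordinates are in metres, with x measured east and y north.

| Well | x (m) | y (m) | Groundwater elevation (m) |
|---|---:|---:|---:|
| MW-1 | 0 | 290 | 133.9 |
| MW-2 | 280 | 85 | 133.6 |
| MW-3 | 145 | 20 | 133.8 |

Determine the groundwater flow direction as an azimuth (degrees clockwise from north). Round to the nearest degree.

076°

Taking MW-1 as reference: MW-2−MW-1 = (280, -205, -0.3); MW-3−MW-1 = (145, -270, -0.1).
Solve a·Δx + b·Δy = Δh: det = 280·(-270) − 145·(-205) = -45875.
∂h/∂x = [(-0.3)·(-270) − (-0.1)·(-205)] / -45875 = -0.001319
∂h/∂y = [280·(-0.1) − 145·(-0.3)] / -45875 = -0.0003379
Flow direction (−∇h) has components (+0.001319 E, +0.0003379 N).
Azimuth = atan2(E, N) = atan2(+0.001319, +0.0003379) = 75.6° ≈ 076°.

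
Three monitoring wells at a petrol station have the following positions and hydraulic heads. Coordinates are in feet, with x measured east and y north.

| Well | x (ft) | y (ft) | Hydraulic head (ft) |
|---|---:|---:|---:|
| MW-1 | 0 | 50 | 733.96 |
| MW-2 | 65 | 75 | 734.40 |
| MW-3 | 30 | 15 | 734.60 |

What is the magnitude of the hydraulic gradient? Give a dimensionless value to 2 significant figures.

Taking MW-1 as reference: MW-2−MW-1 = (65, 25, +0.44); MW-3−MW-1 = (30, -35, +0.64).
Solve a·Δx + b·Δy = Δh: det = 65·(-35) − 30·25 = -3025.
∂h/∂x = [(+0.44)·(-35) − (+0.64)·25] / -3025 = +0.01038
∂h/∂y = [65·(+0.64) − 30·(+0.44)] / -3025 = -0.009388
|∇h| = √(0.01038² + -0.009388²) = 0.014

0.014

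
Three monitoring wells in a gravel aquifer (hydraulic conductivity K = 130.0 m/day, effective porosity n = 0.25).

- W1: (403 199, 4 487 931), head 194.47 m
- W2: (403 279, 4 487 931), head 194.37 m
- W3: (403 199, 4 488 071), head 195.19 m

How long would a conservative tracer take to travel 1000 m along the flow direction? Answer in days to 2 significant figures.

∂h/∂x = (194.37 − 194.47) / (403279 − 403199) = -0.001250
∂h/∂y = (195.19 − 194.47) / (4488071 − 4487931) = +0.005143
|∇h| = √(-0.001250² + 0.005143²) = 0.005293
Seepage velocity v = K·i/n = 130.0 × 0.005293 / 0.25 = 2.752 m/day.
t = 1000 / 2.752 = 363.4 days.

360 days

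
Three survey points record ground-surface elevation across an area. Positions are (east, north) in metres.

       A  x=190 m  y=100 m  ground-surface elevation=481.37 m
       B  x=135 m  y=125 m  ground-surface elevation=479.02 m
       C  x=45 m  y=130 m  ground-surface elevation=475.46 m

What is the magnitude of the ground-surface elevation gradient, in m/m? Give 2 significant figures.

0.040 m/m

Three-point gradient (reference A): Δ to B = (-55, 25, -2.35), Δ to C = (-145, 30, -5.91).
∂z/∂x = +0.03911, ∂z/∂y = -0.007949 (det = 1975).
|∇f| = √(0.03911² + -0.007949²) = 0.03991 m/m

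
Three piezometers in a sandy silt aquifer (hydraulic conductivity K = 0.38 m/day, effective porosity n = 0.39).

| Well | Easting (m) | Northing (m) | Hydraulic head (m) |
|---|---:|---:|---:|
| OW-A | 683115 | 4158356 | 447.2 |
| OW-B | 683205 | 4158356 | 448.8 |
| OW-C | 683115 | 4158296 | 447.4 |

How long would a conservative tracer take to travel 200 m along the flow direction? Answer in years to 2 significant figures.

∂h/∂x = (448.8 − 447.2) / (683205 − 683115) = +0.01778
∂h/∂y = (447.4 − 447.2) / (4158296 − 4158356) = -0.003333
|∇h| = √(0.01778² + -0.003333²) = 0.01809
Seepage velocity v = K·i/n = 0.38 × 0.01809 / 0.39 = 0.01763 m/day.
t = 200 / 0.01763 = 1.134e+04 days = 31 years.

31 years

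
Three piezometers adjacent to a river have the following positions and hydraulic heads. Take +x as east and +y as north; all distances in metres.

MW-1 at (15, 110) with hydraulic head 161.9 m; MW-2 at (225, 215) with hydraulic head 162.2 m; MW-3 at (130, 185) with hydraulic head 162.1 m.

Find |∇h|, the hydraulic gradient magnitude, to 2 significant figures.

0.0021

With h = a·x + b·y + c and MW-1 as origin, the differences give:
  210·a + 105·b = +0.3
  115·a + 75·b = +0.2
Eliminate b (×75 and ×105, subtract): 3675·a = 1.50 → a = ∂h/∂x = +0.0004082
Back-substitute: b = ∂h/∂y = +0.002041.
|∇h| = √(0.0004082² + 0.002041²) = 0.002081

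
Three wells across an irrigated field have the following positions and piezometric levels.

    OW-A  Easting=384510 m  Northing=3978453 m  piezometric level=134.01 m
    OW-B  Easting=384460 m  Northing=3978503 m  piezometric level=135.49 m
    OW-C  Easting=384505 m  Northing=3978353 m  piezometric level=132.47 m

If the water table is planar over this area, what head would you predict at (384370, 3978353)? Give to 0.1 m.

With h = a·x + b·y + c and OW-A as origin, the differences give:
  (-50)·a + 50·b = +1.48
  (-5)·a + (-100)·b = -1.54
Eliminate b (×(-100) and ×50, subtract): 5250·a = -71.000 → a = ∂h/∂x = -0.01352
Back-substitute: b = ∂h/∂y = +0.01608.
h(384370, 3978353) = 134.01 + (-0.01352)·(-140) + (+0.01608)·(-100) = 134.01 +1.893 -1.608 = 134.296 m.

134.3 m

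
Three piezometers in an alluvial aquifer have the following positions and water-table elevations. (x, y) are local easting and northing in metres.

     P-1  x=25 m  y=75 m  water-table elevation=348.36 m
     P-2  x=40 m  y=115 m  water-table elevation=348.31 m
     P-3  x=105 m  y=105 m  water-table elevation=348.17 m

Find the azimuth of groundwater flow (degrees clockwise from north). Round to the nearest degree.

079°

With h = a·x + b·y + c and P-1 as origin, the differences give:
  15·a + 40·b = -0.05
  80·a + 30·b = -0.19
Eliminate b (×30 and ×40, subtract): -2750·a = 6.100 → a = ∂h/∂x = -0.002218
Back-substitute: b = ∂h/∂y = -0.0004182.
Flow direction (−∇h) has components (+0.002218 E, +0.0004182 N).
Azimuth = atan2(E, N) = atan2(+0.002218, +0.0004182) = 79.3° ≈ 079°.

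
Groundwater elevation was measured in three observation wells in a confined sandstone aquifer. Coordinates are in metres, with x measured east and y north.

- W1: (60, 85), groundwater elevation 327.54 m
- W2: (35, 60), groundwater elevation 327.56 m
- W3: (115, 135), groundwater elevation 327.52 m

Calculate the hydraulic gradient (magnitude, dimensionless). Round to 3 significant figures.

Differences from W1: to W2 (Δx, Δy, Δh) = (-25, -25, +0.02); to W3 = (55, 50, -0.02).
Solve a·Δx + b·Δy = Δh: det = (-25)·50 − 55·(-25) = 125.
∂h/∂x = [(+0.02)·50 − (-0.02)·(-25)] / 125 = +0.004000
∂h/∂y = [(-25)·(-0.02) − 55·(+0.02)] / 125 = -0.004800
|∇h| = √(0.004000² + -0.004800²) = 0.006248

0.00625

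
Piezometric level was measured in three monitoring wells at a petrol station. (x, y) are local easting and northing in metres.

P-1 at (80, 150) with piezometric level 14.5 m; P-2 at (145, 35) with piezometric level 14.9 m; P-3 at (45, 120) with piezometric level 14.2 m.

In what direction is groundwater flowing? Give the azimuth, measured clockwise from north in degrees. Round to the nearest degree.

With h = a·x + b·y + c and P-1 as origin, the differences give:
  65·a + (-115)·b = +0.4
  (-35)·a + (-30)·b = -0.3
Eliminate b (×(-30) and ×(-115), subtract): -5975·a = -46.50 → a = ∂h/∂x = +0.007782
Back-substitute: b = ∂h/∂y = +0.0009205.
Flow direction (−∇h) has components (-0.007782 E, -0.0009205 N).
Azimuth = atan2(E, N) = atan2(-0.007782, -0.0009205) = 263.3° ≈ 263°.

263°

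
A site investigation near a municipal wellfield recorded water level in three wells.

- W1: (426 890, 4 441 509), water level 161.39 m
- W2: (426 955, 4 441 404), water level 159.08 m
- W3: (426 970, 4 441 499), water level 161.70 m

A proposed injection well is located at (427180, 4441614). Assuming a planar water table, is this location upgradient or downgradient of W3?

Differences from W1: to W2 (Δx, Δy, Δh) = (65, -105, -2.31); to W3 = (80, -10, +0.31).
Solve a·Δx + b·Δy = Δh: det = 65·(-10) − 80·(-105) = 7750.
∂h/∂x = [(-2.31)·(-10) − (+0.31)·(-105)] / 7750 = +0.007181
∂h/∂y = [65·(+0.31) − 80·(-2.31)] / 7750 = +0.02645
Head at (427180, 4441614) = 161.39 + (+0.007181)·(290) + (+0.02645)·(105) = 166.25 m.
That is higher than the 161.70 m at W3, so the point is upgradient.

upgradient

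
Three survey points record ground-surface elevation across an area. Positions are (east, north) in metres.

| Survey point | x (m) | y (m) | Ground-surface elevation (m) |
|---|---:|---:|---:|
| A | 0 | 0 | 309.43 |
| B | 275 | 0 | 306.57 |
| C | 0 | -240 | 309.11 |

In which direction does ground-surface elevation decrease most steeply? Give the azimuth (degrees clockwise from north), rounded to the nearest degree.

∂z/∂x = (306.57 − 309.43) / (275 − 0) = -0.01040
∂z/∂y = (309.11 − 309.43) / (-240 − 0) = +0.001333
Steepest decrease is along −∇f: components (+0.01040 E, -0.001333 N).
Azimuth = atan2(+0.01040, -0.001333) = 97.3° ≈ 097°.

097°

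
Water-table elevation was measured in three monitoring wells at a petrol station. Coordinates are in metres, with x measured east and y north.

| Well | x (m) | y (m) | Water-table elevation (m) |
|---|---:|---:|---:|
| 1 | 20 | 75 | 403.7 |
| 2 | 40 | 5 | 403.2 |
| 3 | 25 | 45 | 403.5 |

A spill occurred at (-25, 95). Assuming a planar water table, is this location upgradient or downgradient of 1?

upgradient

Taking 1 as reference: 2−1 = (20, -70, -0.5); 3−1 = (5, -30, -0.2).
Determinant of the coordinate differences = 20·(-30) − 5·(-70) = -250.
∂h/∂x = [(-0.5)·(-30) − (-0.2)·(-70)] / -250 = -0.004000
∂h/∂y = [20·(-0.2) − 5·(-0.5)] / -250 = +0.006000
Head at (-25, 95) = 403.7 + (-0.004000)·(-45) + (+0.006000)·(20) = 404.00 m.
That is higher than the 403.7 m at 1, so the point is upgradient.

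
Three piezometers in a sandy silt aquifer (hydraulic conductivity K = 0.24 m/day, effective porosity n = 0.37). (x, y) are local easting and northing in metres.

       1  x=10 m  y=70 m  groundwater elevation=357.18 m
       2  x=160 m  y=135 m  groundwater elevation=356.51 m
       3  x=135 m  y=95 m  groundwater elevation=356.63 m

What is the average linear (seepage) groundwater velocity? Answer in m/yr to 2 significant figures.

1.0 m/yr

With h = a·x + b·y + c and 1 as origin, the differences give:
  150·a + 65·b = -0.67
  125·a + 25·b = -0.55
Eliminate b (×25 and ×65, subtract): -4375·a = 19.000 → a = ∂h/∂x = -0.004343
Back-substitute: b = ∂h/∂y = -0.0002857.
|∇h| = √(-0.004343² + -0.0002857²) = 0.004352
Seepage velocity v = K·i/n = 0.24 × 0.004352 / 0.37 = 0.002823 m/day = 1.031 m/yr.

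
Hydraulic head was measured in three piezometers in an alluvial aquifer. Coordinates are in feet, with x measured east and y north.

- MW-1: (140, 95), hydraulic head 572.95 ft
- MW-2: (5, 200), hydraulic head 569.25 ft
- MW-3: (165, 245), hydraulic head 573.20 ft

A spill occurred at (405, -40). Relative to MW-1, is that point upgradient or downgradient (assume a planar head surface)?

upgradient

With h = a·x + b·y + c and MW-1 as origin, the differences give:
  (-135)·a + 105·b = -3.70
  25·a + 150·b = +0.25
Eliminate b (×150 and ×105, subtract): -22875·a = -581.250 → a = ∂h/∂x = +0.02541
Back-substitute: b = ∂h/∂y = -0.002568.
Head at (405, -40) = 572.95 + (+0.02541)·(265) + (-0.002568)·(-135) = 580.03 ft.
That is higher than the 572.95 ft at MW-1, so the point is upgradient.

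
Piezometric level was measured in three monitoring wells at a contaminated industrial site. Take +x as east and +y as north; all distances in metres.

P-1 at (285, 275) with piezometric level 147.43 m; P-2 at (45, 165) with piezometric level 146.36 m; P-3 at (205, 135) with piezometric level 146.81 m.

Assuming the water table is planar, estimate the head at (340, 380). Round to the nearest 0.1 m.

Taking P-1 as reference: P-2−P-1 = (-240, -110, -1.07); P-3−P-1 = (-80, -140, -0.62).
Determinant of the coordinate differences = (-240)·(-140) − (-80)·(-110) = 24800.
∂h/∂x = [(-1.07)·(-140) − (-0.62)·(-110)] / 24800 = +0.003290
∂h/∂y = [(-240)·(-0.62) − (-80)·(-1.07)] / 24800 = +0.002548
h(340, 380) = 147.43 + (+0.003290)·(55) + (+0.002548)·(105) = 147.43 +0.181 +0.268 = 147.879 m.

147.9 m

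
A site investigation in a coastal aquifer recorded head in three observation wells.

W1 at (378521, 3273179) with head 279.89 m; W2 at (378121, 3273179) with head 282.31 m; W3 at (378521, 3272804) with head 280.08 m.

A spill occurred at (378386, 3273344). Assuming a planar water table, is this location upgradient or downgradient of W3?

upgradient

∂h/∂x = (282.31 − 279.89) / (378121 − 378521) = -0.006050
∂h/∂y = (280.08 − 279.89) / (3272804 − 3273179) = -0.0005067
Head at (378386, 3273344) = 279.89 + (-0.006050)·(-135) + (-0.0005067)·(165) = 280.62 m.
That is higher than the 280.08 m at W3, so the point is upgradient.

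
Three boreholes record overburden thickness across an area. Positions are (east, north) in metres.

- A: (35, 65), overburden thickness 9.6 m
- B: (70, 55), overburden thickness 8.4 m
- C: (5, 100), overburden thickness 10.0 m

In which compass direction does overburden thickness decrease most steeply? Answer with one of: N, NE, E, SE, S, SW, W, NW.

NE

Differences from A: to B (Δx, Δy, Δh) = (35, -10, -1.2); to C = (-30, 35, +0.4).
Determinant of the coordinate differences = 35·35 − (-30)·(-10) = 925.
∂d/∂x = [(-1.2)·35 − (+0.4)·(-10)] / 925 = -0.04108
∂d/∂y = [35·(+0.4) − (-30)·(-1.2)] / 925 = -0.02378
Steepest decrease is along −∇f = (+0.04108 E, +0.02378 N) → northeast.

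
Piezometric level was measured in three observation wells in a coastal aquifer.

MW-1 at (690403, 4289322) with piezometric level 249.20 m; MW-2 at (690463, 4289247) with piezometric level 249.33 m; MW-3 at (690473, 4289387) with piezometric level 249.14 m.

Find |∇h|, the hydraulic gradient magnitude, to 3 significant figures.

0.00145

Three-point gradient (reference MW-1): Δ to MW-2 = (60, -75, +0.13), Δ to MW-3 = (70, 65, -0.06).
∂h/∂x = +0.0004317, ∂h/∂y = -0.001388 (det = 9150).
|∇h| = √(0.0004317² + -0.001388²) = 0.001454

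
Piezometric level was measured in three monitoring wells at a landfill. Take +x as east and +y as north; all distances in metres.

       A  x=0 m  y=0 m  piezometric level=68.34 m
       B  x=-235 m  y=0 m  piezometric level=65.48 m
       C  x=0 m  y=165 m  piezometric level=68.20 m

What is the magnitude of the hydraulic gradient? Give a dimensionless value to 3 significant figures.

0.0122

∂h/∂x = (65.48 − 68.34) / (-235 − 0) = +0.01217
∂h/∂y = (68.20 − 68.34) / (165 − 0) = -0.0008485
|∇h| = √(0.01217² + -0.0008485²) = 0.0122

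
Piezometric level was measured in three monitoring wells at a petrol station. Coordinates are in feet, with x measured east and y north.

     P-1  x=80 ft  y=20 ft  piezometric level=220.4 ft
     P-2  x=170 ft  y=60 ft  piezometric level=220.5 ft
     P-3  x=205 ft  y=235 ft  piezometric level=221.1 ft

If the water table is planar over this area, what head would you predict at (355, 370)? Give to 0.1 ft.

221.5 ft

Differences from P-1: to P-2 (Δx, Δy, Δh) = (90, 40, +0.1); to P-3 = (125, 215, +0.7).
Solve a·Δx + b·Δy = Δh: det = 90·215 − 125·40 = 14350.
∂h/∂x = [(+0.1)·215 − (+0.7)·40] / 14350 = -0.0004530
∂h/∂y = [90·(+0.7) − 125·(+0.1)] / 14350 = +0.003519
h(355, 370) = 220.4 + (-0.0004530)·(275) + (+0.003519)·(350) = 220.4 -0.125 +1.232 = 221.507 ft.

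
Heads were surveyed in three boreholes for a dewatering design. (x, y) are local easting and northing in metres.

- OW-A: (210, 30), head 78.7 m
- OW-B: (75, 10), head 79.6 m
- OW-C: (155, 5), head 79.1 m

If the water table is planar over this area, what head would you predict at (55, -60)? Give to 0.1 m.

Taking OW-A as reference: OW-B−OW-A = (-135, -20, +0.9); OW-C−OW-A = (-55, -25, +0.4).
Determinant of the coordinate differences = (-135)·(-25) − (-55)·(-20) = 2275.
∂h/∂x = [(+0.9)·(-25) − (+0.4)·(-20)] / 2275 = -0.006374
∂h/∂y = [(-135)·(+0.4) − (-55)·(+0.9)] / 2275 = -0.001978
h(55, -60) = 78.7 + (-0.006374)·(-155) + (-0.001978)·(-90) = 78.7 +0.988 +0.178 = 79.866 m.

79.9 m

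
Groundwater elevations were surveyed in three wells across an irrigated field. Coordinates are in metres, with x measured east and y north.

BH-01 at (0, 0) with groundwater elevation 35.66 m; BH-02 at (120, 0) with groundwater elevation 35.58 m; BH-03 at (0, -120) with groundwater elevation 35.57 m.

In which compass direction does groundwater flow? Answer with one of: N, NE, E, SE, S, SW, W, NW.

∂h/∂x = (35.58 − 35.66) / (120 − 0) = -0.0006667
∂h/∂y = (35.57 − 35.66) / (-120 − 0) = +0.0007500
Flow = −∇h = (+0.0006667 east, -0.0007500 north), which points southeast.

SE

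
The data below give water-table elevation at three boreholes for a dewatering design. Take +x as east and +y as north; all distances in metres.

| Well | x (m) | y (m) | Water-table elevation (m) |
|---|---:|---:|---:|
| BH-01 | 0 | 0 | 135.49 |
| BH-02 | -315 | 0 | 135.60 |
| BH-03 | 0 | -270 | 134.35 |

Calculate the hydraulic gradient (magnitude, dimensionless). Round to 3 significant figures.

∂h/∂x = (135.60 − 135.49) / (-315 − 0) = -0.0003492
∂h/∂y = (134.35 − 135.49) / (-270 − 0) = +0.004222
|∇h| = √(-0.0003492² + 0.004222²) = 0.004236

0.00424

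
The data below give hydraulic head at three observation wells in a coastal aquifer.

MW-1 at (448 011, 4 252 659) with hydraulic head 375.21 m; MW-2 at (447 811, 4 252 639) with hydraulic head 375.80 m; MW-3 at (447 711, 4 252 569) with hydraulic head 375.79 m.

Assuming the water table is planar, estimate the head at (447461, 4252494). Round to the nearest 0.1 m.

Taking MW-1 as reference: MW-2−MW-1 = (-200, -20, +0.59); MW-3−MW-1 = (-300, -90, +0.58).
Determinant of the coordinate differences = (-200)·(-90) − (-300)·(-20) = 12000.
∂h/∂x = [(+0.59)·(-90) − (+0.58)·(-20)] / 12000 = -0.003458
∂h/∂y = [(-200)·(+0.58) − (-300)·(+0.59)] / 12000 = +0.005083
h(447461, 4252494) = 375.21 + (-0.003458)·(-550) + (+0.005083)·(-165) = 375.21 +1.902 -0.839 = 376.273 m.

376.3 m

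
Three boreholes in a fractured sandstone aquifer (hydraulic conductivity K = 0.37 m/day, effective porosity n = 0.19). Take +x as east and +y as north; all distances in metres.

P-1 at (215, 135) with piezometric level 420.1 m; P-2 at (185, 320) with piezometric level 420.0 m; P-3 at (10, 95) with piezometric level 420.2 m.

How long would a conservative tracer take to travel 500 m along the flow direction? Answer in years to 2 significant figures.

1000 years

Differences from P-1: to P-2 (Δx, Δy, Δh) = (-30, 185, -0.1); to P-3 = (-205, -40, +0.1).
Determinant of the coordinate differences = (-30)·(-40) − (-205)·185 = 39125.
∂h/∂x = [(-0.1)·(-40) − (+0.1)·185] / 39125 = -0.0003706
∂h/∂y = [(-30)·(+0.1) − (-205)·(-0.1)] / 39125 = -0.0006006
|∇h| = √(-0.0003706² + -0.0006006²) = 0.0007057
Seepage velocity v = K·i/n = 0.37 × 0.0007057 / 0.19 = 0.001374 m/day.
t = 500 / 0.001374 = 3.639e+05 days = 996 years.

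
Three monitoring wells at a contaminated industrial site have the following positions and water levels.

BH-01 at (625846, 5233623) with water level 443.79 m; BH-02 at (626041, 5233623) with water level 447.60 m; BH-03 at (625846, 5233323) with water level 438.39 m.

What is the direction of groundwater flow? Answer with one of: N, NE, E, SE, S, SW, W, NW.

SW

∂h/∂x = (447.60 − 443.79) / (626041 − 625846) = +0.01954
∂h/∂y = (438.39 − 443.79) / (5233323 − 5233623) = +0.01800
Flow = −∇h = (-0.01954 east, -0.01800 north), which points southwest.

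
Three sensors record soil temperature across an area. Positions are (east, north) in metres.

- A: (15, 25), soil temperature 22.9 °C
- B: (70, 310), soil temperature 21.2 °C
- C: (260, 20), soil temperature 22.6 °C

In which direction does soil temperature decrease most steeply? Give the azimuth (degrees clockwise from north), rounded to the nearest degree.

Differences from A: to B (Δx, Δy, Δh) = (55, 285, -1.7); to C = (245, -5, -0.3).
Solve a·Δx + b·Δy = ΔT: det = 55·(-5) − 245·285 = -70100.
∂T/∂x = [(-1.7)·(-5) − (-0.3)·285] / -70100 = -0.001341
∂T/∂y = [55·(-0.3) − 245·(-1.7)] / -70100 = -0.005706
Steepest decrease is along −∇f: components (+0.001341 E, +0.005706 N).
Azimuth = atan2(+0.001341, +0.005706) = 13.2° ≈ 013°.

013°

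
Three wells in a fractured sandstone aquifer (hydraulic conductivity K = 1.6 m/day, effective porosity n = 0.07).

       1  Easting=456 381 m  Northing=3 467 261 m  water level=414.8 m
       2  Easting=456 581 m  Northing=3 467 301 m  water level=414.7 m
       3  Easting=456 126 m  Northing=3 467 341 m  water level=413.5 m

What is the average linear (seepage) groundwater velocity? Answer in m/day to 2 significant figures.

0.25 m/day

With h = a·x + b·y + c and 1 as origin, the differences give:
  200·a + 40·b = -0.1
  (-255)·a + 80·b = -1.3
Eliminate b (×80 and ×40, subtract): 26200·a = 44.00 → a = ∂h/∂x = +0.001679
Back-substitute: b = ∂h/∂y = -0.01090.
|∇h| = √(0.001679² + -0.01090²) = 0.01103
Seepage velocity v = K·i/n = 1.6 × 0.01103 / 0.07 = 0.2521 m/day.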